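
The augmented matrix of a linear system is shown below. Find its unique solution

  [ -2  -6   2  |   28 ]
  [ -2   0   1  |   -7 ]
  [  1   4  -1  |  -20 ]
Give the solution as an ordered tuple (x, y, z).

(3, -6, -1)

Multiply R1 by -1/2.
  [  1  3  -1  |  -14 ]
  [ -2  0   1  |   -7 ]
  [  1  4  -1  |  -20 ]
Add 2 times R1 to R2.
  [ 1  3  -1  |  -14 ]
  [ 0  6  -1  |  -35 ]
  [ 1  4  -1  |  -20 ]
Subtract R1 from R3.
  [ 1  3  -1  |  -14 ]
  [ 0  6  -1  |  -35 ]
  [ 0  1   0  |   -6 ]
Multiply R2 by 1/6.
  [ 1  3    -1  |    -14 ]
  [ 0  1  -1/6  |  -35/6 ]
  [ 0  1     0  |     -6 ]
Subtract R2 from R3.
  [ 1  3    -1  |    -14 ]
  [ 0  1  -1/6  |  -35/6 ]
  [ 0  0   1/6  |   -1/6 ]
Multiply R3 by 6.
  [ 1  3    -1  |    -14 ]
  [ 0  1  -1/6  |  -35/6 ]
  [ 0  0     1  |     -1 ]
Add 1/6 times R3 to R2.
  [ 1  3  -1  |  -14 ]
  [ 0  1   0  |   -6 ]
  [ 0  0   1  |   -1 ]
Add R3 to R1.
  [ 1  3  0  |  -15 ]
  [ 0  1  0  |   -6 ]
  [ 0  0  1  |   -1 ]
Subtract 3 times R2 from R1.
  [ 1  0  0  |   3 ]
  [ 0  1  0  |  -6 ]
  [ 0  0  1  |  -1 ]
Reading off the last column: x = 3, y = -6, z = -1.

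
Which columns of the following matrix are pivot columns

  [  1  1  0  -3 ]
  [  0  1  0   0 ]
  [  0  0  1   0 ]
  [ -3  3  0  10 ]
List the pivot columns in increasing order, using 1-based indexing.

Add 3 times ρ1 to ρ4.
Subtract 6 times ρ2 from ρ4.
Add 3 times ρ4 to ρ1.
Subtract ρ2 from ρ1.
Pivot columns are the columns containing a leading 1.

1, 2, 3, 4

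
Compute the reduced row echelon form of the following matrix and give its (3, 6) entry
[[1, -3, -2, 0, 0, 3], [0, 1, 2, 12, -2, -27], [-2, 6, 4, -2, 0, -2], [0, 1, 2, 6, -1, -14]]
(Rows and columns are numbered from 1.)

Add 2 times r1 to r3.
  [ 1  -3  -2   0   0    3 ]
  [ 0   1   2  12  -2  -27 ]
  [ 0   0   0  -2   0    4 ]
  [ 0   1   2   6  -1  -14 ]
Subtract r2 from r4.
  [ 1  -3  -2   0   0    3 ]
  [ 0   1   2  12  -2  -27 ]
  [ 0   0   0  -2   0    4 ]
  [ 0   0   0  -6   1   13 ]
Multiply r3 by -1/2.
  [ 1  -3  -2   0   0    3 ]
  [ 0   1   2  12  -2  -27 ]
  [ 0   0   0   1   0   -2 ]
  [ 0   0   0  -6   1   13 ]
Add 6 times r3 to r4.
  [ 1  -3  -2   0   0    3 ]
  [ 0   1   2  12  -2  -27 ]
  [ 0   0   0   1   0   -2 ]
  [ 0   0   0   0   1    1 ]
Add 2 times r4 to r2.
  [ 1  -3  -2   0  0    3 ]
  [ 0   1   2  12  0  -25 ]
  [ 0   0   0   1  0   -2 ]
  [ 0   0   0   0  1    1 ]
Subtract 12 times r3 from r2.
  [ 1  -3  -2  0  0   3 ]
  [ 0   1   2  0  0  -1 ]
  [ 0   0   0  1  0  -2 ]
  [ 0   0   0  0  1   1 ]
Add 3 times r2 to r1.
  [ 1  0  4  0  0   0 ]
  [ 0  1  2  0  0  -1 ]
  [ 0  0  0  1  0  -2 ]
  [ 0  0  0  0  1   1 ]

-2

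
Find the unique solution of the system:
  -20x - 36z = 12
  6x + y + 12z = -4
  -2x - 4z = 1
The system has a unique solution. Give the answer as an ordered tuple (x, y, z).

Form the augmented matrix and row-reduce:
  [ -20  0  -36  |  12 ]
  [   6  1   12  |  -4 ]
  [  -2  0   -4  |   1 ]
R1 := -1/20·R1
  [  1  0  9/5  |  -3/5 ]
  [  6  1   12  |    -4 ]
  [ -2  0   -4  |     1 ]
R2 := R2 − 6·R1
  [  1  0  9/5  |  -3/5 ]
  [  0  1  6/5  |  -2/5 ]
  [ -2  0   -4  |     1 ]
R3 := R3 + 2·R1
  [ 1  0   9/5  |  -3/5 ]
  [ 0  1   6/5  |  -2/5 ]
  [ 0  0  -2/5  |  -1/5 ]
R3 := -5/2·R3
  [ 1  0  9/5  |  -3/5 ]
  [ 0  1  6/5  |  -2/5 ]
  [ 0  0    1  |   1/2 ]
R2 := R2 − 6/5·R3
  [ 1  0  9/5  |  -3/5 ]
  [ 0  1    0  |    -1 ]
  [ 0  0    1  |   1/2 ]
R1 := R1 − 9/5·R3
  [ 1  0  0  |  -3/2 ]
  [ 0  1  0  |    -1 ]
  [ 0  0  1  |   1/2 ]
Reading off the last column: x = -3/2, y = -1, z = 1/2.

(-3/2, -1, 1/2)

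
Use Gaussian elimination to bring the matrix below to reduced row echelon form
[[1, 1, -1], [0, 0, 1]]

R1 ← R1 + R2
  [ 1  1  0 ]
  [ 0  0  1 ]

[[1, 1, 0], [0, 0, 1]]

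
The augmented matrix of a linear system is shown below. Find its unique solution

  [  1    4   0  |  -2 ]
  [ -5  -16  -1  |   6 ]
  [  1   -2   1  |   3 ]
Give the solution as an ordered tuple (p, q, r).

R2 → R2 + 5·R1
  [ 1   4   0  |  -2 ]
  [ 0   4  -1  |  -4 ]
  [ 1  -2   1  |   3 ]
R3 → R3 − R1
  [ 1   4   0  |  -2 ]
  [ 0   4  -1  |  -4 ]
  [ 0  -6   1  |   5 ]
R2 → 1/4·R2
  [ 1   4     0  |  -2 ]
  [ 0   1  -1/4  |  -1 ]
  [ 0  -6     1  |   5 ]
R3 → R3 + 6·R2
  [ 1  4     0  |  -2 ]
  [ 0  1  -1/4  |  -1 ]
  [ 0  0  -1/2  |  -1 ]
R3 → -2·R3
  [ 1  4     0  |  -2 ]
  [ 0  1  -1/4  |  -1 ]
  [ 0  0     1  |   2 ]
R2 → R2 + 1/4·R3
  [ 1  4  0  |    -2 ]
  [ 0  1  0  |  -1/2 ]
  [ 0  0  1  |     2 ]
R1 → R1 − 4·R2
  [ 1  0  0  |     0 ]
  [ 0  1  0  |  -1/2 ]
  [ 0  0  1  |     2 ]
Reading off the last column: p = 0, q = -1/2, r = 2.

(0, -1/2, 2)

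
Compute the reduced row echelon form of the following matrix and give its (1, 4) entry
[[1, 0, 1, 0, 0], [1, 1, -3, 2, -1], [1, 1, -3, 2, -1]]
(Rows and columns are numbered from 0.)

-1

r2 := r2 − r1
  [ 1  0   1  0   0 ]
  [ 0  1  -4  2  -1 ]
  [ 1  1  -3  2  -1 ]
r3 := r3 − r1
  [ 1  0   1  0   0 ]
  [ 0  1  -4  2  -1 ]
  [ 0  1  -4  2  -1 ]
r3 := r3 − r2
  [ 1  0   1  0   0 ]
  [ 0  1  -4  2  -1 ]
  [ 0  0   0  0   0 ]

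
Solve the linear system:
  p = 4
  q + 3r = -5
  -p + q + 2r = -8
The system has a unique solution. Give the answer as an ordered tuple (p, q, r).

Form the augmented matrix and row-reduce:
  [  1  0  0  |   4 ]
  [  0  1  3  |  -5 ]
  [ -1  1  2  |  -8 ]
R3 -> R3 + R1
  [ 1  0  0  |   4 ]
  [ 0  1  3  |  -5 ]
  [ 0  1  2  |  -4 ]
R3 -> R3 − R2
  [ 1  0   0  |   4 ]
  [ 0  1   3  |  -5 ]
  [ 0  0  -1  |   1 ]
R3 -> -1·R3
  [ 1  0  0  |   4 ]
  [ 0  1  3  |  -5 ]
  [ 0  0  1  |  -1 ]
R2 -> R2 − 3·R3
  [ 1  0  0  |   4 ]
  [ 0  1  0  |  -2 ]
  [ 0  0  1  |  -1 ]
Reading off the last column: p = 4, q = -2, r = -1.

(4, -2, -1)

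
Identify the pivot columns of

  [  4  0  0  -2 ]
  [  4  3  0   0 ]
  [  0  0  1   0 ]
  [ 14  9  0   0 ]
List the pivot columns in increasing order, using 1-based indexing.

ρ1 := 1/4·ρ1
ρ2 := ρ2 − 4·ρ1
ρ4 := ρ4 − 14·ρ1
ρ2 := 1/3·ρ2
ρ4 := ρ4 − 9·ρ2
ρ2 := ρ2 − 2/3·ρ4
ρ1 := ρ1 + 1/2·ρ4
Pivot columns are the columns containing a leading 1.

1, 2, 3, 4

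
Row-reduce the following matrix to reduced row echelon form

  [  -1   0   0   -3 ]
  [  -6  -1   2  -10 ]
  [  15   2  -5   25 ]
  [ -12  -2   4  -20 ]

[[1, 0, 0, 3], [0, 1, 0, 0], [0, 0, 1, 4], [0, 0, 0, 0]]

R1 -> -1·R1
  [   1   0   0    3 ]
  [  -6  -1   2  -10 ]
  [  15   2  -5   25 ]
  [ -12  -2   4  -20 ]
R2 -> R2 + 6·R1
  [   1   0   0    3 ]
  [   0  -1   2    8 ]
  [  15   2  -5   25 ]
  [ -12  -2   4  -20 ]
R3 -> R3 − 15·R1
  [   1   0   0    3 ]
  [   0  -1   2    8 ]
  [   0   2  -5  -20 ]
  [ -12  -2   4  -20 ]
R4 -> R4 + 12·R1
  [ 1   0   0    3 ]
  [ 0  -1   2    8 ]
  [ 0   2  -5  -20 ]
  [ 0  -2   4   16 ]
R2 -> -1·R2
  [ 1   0   0    3 ]
  [ 0   1  -2   -8 ]
  [ 0   2  -5  -20 ]
  [ 0  -2   4   16 ]
R3 -> R3 − 2·R2
  [ 1   0   0   3 ]
  [ 0   1  -2  -8 ]
  [ 0   0  -1  -4 ]
  [ 0  -2   4  16 ]
R4 -> R4 + 2·R2
  [ 1  0   0   3 ]
  [ 0  1  -2  -8 ]
  [ 0  0  -1  -4 ]
  [ 0  0   0   0 ]
R3 -> -1·R3
  [ 1  0   0   3 ]
  [ 0  1  -2  -8 ]
  [ 0  0   1   4 ]
  [ 0  0   0   0 ]
R2 -> R2 + 2·R3
  [ 1  0  0  3 ]
  [ 0  1  0  0 ]
  [ 0  0  1  4 ]
  [ 0  0  0  0 ]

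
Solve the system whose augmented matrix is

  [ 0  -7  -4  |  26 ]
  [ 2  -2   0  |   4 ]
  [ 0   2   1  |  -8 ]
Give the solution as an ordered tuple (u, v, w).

(-4, -6, 4)

R1 <=> R2
  [ 2  -2   0  |   4 ]
  [ 0  -7  -4  |  26 ]
  [ 0   2   1  |  -8 ]
R1 ← 1/2·R1
  [ 1  -1   0  |   2 ]
  [ 0  -7  -4  |  26 ]
  [ 0   2   1  |  -8 ]
R2 ← -1/7·R2
  [ 1  -1    0  |      2 ]
  [ 0   1  4/7  |  -26/7 ]
  [ 0   2    1  |     -8 ]
R3 ← R3 − 2·R2
  [ 1  -1     0  |      2 ]
  [ 0   1   4/7  |  -26/7 ]
  [ 0   0  -1/7  |   -4/7 ]
R3 ← -7·R3
  [ 1  -1    0  |      2 ]
  [ 0   1  4/7  |  -26/7 ]
  [ 0   0    1  |      4 ]
R2 ← R2 − 4/7·R3
  [ 1  -1  0  |   2 ]
  [ 0   1  0  |  -6 ]
  [ 0   0  1  |   4 ]
R1 ← R1 + R2
  [ 1  0  0  |  -4 ]
  [ 0  1  0  |  -6 ]
  [ 0  0  1  |   4 ]
Reading off the last column: u = -4, v = -6, w = 4.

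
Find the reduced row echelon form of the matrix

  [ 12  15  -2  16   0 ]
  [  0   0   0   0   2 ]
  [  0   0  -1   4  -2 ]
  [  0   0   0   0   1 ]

[[1, 5/4, 0, 2/3, 0], [0, 0, 1, -4, 0], [0, 0, 0, 0, 1], [0, 0, 0, 0, 0]]

R1 ← 1/12·R1
  [ 1  5/4  -1/6  4/3   0 ]
  [ 0    0     0    0   2 ]
  [ 0    0    -1    4  -2 ]
  [ 0    0     0    0   1 ]
R2 <=> R3
  [ 1  5/4  -1/6  4/3   0 ]
  [ 0    0    -1    4  -2 ]
  [ 0    0     0    0   2 ]
  [ 0    0     0    0   1 ]
R2 ← -1·R2
  [ 1  5/4  -1/6  4/3  0 ]
  [ 0    0     1   -4  2 ]
  [ 0    0     0    0  2 ]
  [ 0    0     0    0  1 ]
R3 ← 1/2·R3
  [ 1  5/4  -1/6  4/3  0 ]
  [ 0    0     1   -4  2 ]
  [ 0    0     0    0  1 ]
  [ 0    0     0    0  1 ]
R4 ← R4 − R3
  [ 1  5/4  -1/6  4/3  0 ]
  [ 0    0     1   -4  2 ]
  [ 0    0     0    0  1 ]
  [ 0    0     0    0  0 ]
R2 ← R2 − 2·R3
  [ 1  5/4  -1/6  4/3  0 ]
  [ 0    0     1   -4  0 ]
  [ 0    0     0    0  1 ]
  [ 0    0     0    0  0 ]
R1 ← R1 + 1/6·R2
  [ 1  5/4  0  2/3  0 ]
  [ 0    0  1   -4  0 ]
  [ 0    0  0    0  1 ]
  [ 0    0  0    0  0 ]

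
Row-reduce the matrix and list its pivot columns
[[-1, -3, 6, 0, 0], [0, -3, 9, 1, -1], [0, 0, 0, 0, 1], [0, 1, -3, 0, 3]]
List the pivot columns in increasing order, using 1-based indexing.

R1 -> -1·R1
R2 -> -1/3·R2
R4 -> R4 − R2
R3 <-> R4
R3 -> 3·R3
R3 -> R3 − 8·R4
R2 -> R2 − 1/3·R4
R2 -> R2 + 1/3·R3
R1 -> R1 − 3·R2
Pivot columns are the columns containing a leading 1.

1, 2, 4, 5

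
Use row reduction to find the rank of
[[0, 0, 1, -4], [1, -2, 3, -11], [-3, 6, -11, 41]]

rank = 2

R1 <-> R2
R3 := R3 + 3·R1
R3 := R3 + 2·R2
R1 := R1 − 3·R2
The reduced form has 2 nonzero rows.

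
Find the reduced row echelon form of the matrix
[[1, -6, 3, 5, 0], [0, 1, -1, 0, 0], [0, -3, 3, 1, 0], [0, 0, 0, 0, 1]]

[[1, 0, -3, 0, 0], [0, 1, -1, 0, 0], [0, 0, 0, 1, 0], [0, 0, 0, 0, 1]]

Add 3 times ρ2 to ρ3.
  [ 1  -6   3  5  0 ]
  [ 0   1  -1  0  0 ]
  [ 0   0   0  1  0 ]
  [ 0   0   0  0  1 ]
Subtract 5 times ρ3 from ρ1.
  [ 1  -6   3  0  0 ]
  [ 0   1  -1  0  0 ]
  [ 0   0   0  1  0 ]
  [ 0   0   0  0  1 ]
Add 6 times ρ2 to ρ1.
  [ 1  0  -3  0  0 ]
  [ 0  1  -1  0  0 ]
  [ 0  0   0  1  0 ]
  [ 0  0   0  0  1 ]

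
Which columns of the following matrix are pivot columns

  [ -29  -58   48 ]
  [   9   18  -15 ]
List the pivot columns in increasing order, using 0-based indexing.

ρ1 ← -1/29·ρ1
  [ 1   2  -48/29 ]
  [ 9  18     -15 ]
ρ2 ← ρ2 − 9·ρ1
  [ 1  2  -48/29 ]
  [ 0  0   -3/29 ]
ρ2 ← -29/3·ρ2
  [ 1  2  -48/29 ]
  [ 0  0       1 ]
ρ1 ← ρ1 + 48/29·ρ2
  [ 1  2  0 ]
  [ 0  0  1 ]
Pivot columns are the columns containing a leading 1.

0, 2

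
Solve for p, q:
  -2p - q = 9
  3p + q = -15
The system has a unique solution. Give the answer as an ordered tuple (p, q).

(-6, 3)

Form the augmented matrix and row-reduce:
  [ -2  -1  |    9 ]
  [  3   1  |  -15 ]
ρ1 -> -1/2·ρ1
ρ2 -> ρ2 − 3·ρ1
ρ2 -> -2·ρ2
ρ1 -> ρ1 − 1/2·ρ2
Reading off the last column: p = -6, q = 3.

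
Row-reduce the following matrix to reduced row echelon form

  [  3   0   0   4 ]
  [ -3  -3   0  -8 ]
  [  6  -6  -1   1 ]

ρ1 := 1/3·ρ1
ρ2 := ρ2 + 3·ρ1
ρ3 := ρ3 − 6·ρ1
ρ2 := -1/3·ρ2
ρ3 := ρ3 + 6·ρ2
ρ3 := -1·ρ3

[[1, 0, 0, 4/3], [0, 1, 0, 4/3], [0, 0, 1, -1]]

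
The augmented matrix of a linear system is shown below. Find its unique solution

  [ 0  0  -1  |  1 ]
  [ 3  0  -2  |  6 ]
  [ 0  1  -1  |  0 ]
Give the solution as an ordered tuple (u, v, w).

ρ1 ↔ ρ2
  [ 3  0  -2  |  6 ]
  [ 0  0  -1  |  1 ]
  [ 0  1  -1  |  0 ]
ρ1 ← 1/3·ρ1
  [ 1  0  -2/3  |  2 ]
  [ 0  0    -1  |  1 ]
  [ 0  1    -1  |  0 ]
ρ2 ↔ ρ3
  [ 1  0  -2/3  |  2 ]
  [ 0  1    -1  |  0 ]
  [ 0  0    -1  |  1 ]
ρ3 ← -1·ρ3
  [ 1  0  -2/3  |   2 ]
  [ 0  1    -1  |   0 ]
  [ 0  0     1  |  -1 ]
ρ2 ← ρ2 + ρ3
  [ 1  0  -2/3  |   2 ]
  [ 0  1     0  |  -1 ]
  [ 0  0     1  |  -1 ]
ρ1 ← ρ1 + 2/3·ρ3
  [ 1  0  0  |  4/3 ]
  [ 0  1  0  |   -1 ]
  [ 0  0  1  |   -1 ]
Reading off the last column: u = 4/3, v = -1, w = -1.

(4/3, -1, -1)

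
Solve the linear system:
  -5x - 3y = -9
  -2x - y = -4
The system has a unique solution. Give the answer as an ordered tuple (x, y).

(3, -2)

Form the augmented matrix and row-reduce:
  [ -5  -3  |  -9 ]
  [ -2  -1  |  -4 ]
ρ1 := -1/5·ρ1
  [  1  3/5  |  9/5 ]
  [ -2   -1  |   -4 ]
ρ2 := ρ2 + 2·ρ1
  [ 1  3/5  |   9/5 ]
  [ 0  1/5  |  -2/5 ]
ρ2 := 5·ρ2
  [ 1  3/5  |  9/5 ]
  [ 0    1  |   -2 ]
ρ1 := ρ1 − 3/5·ρ2
  [ 1  0  |   3 ]
  [ 0  1  |  -2 ]
Reading off the last column: x = 3, y = -2.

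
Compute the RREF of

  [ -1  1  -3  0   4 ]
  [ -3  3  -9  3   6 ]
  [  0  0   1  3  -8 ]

[[1, -1, 0, 0, 2], [0, 0, 1, 0, -2], [0, 0, 0, 1, -2]]

Multiply R1 by -1.
  [  1  -1   3  0  -4 ]
  [ -3   3  -9  3   6 ]
  [  0   0   1  3  -8 ]
Add 3 times R1 to R2.
  [ 1  -1  3  0  -4 ]
  [ 0   0  0  3  -6 ]
  [ 0   0  1  3  -8 ]
Swap R2 and R3.
  [ 1  -1  3  0  -4 ]
  [ 0   0  1  3  -8 ]
  [ 0   0  0  3  -6 ]
Multiply R3 by 1/3.
  [ 1  -1  3  0  -4 ]
  [ 0   0  1  3  -8 ]
  [ 0   0  0  1  -2 ]
Subtract 3 times R3 from R2.
  [ 1  -1  3  0  -4 ]
  [ 0   0  1  0  -2 ]
  [ 0   0  0  1  -2 ]
Subtract 3 times R2 from R1.
  [ 1  -1  0  0   2 ]
  [ 0   0  1  0  -2 ]
  [ 0   0  0  1  -2 ]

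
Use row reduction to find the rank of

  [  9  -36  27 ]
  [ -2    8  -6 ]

r1 ← 1/9·r1
  [  1  -4   3 ]
  [ -2   8  -6 ]
r2 ← r2 + 2·r1
  [ 1  -4  3 ]
  [ 0   0  0 ]
The reduced form has 1 nonzero row.

rank = 1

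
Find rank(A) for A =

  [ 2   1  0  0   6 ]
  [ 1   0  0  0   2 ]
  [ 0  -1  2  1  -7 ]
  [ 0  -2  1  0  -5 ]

rank = 4

R1 ← 1/2·R1
R2 ← R2 − R1
R2 ← -2·R2
R3 ← R3 + R2
R4 ← R4 + 2·R2
R3 ← 1/2·R3
R4 ← R4 − R3
R4 ← -2·R4
R3 ← R3 − 1/2·R4
R1 ← R1 − 1/2·R2
The reduced form has 4 nonzero rows.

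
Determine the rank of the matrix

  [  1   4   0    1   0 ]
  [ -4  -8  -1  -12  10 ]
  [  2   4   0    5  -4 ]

R2 := R2 + 4·R1
  [ 1  4   0   1   0 ]
  [ 0  8  -1  -8  10 ]
  [ 2  4   0   5  -4 ]
R3 := R3 − 2·R1
  [ 1   4   0   1   0 ]
  [ 0   8  -1  -8  10 ]
  [ 0  -4   0   3  -4 ]
R2 := 1/8·R2
  [ 1   4     0   1    0 ]
  [ 0   1  -1/8  -1  5/4 ]
  [ 0  -4     0   3   -4 ]
R3 := R3 + 4·R2
  [ 1  4     0   1    0 ]
  [ 0  1  -1/8  -1  5/4 ]
  [ 0  0  -1/2  -1    1 ]
R3 := -2·R3
  [ 1  4     0   1    0 ]
  [ 0  1  -1/8  -1  5/4 ]
  [ 0  0     1   2   -2 ]
R2 := R2 + 1/8·R3
  [ 1  4  0     1   0 ]
  [ 0  1  0  -3/4   1 ]
  [ 0  0  1     2  -2 ]
R1 := R1 − 4·R2
  [ 1  0  0     4  -4 ]
  [ 0  1  0  -3/4   1 ]
  [ 0  0  1     2  -2 ]
The reduced form has 3 nonzero rows.

rank = 3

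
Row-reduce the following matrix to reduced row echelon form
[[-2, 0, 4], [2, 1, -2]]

r1 ← -1/2·r1
  [ 1  0  -2 ]
  [ 2  1  -2 ]
r2 ← r2 − 2·r1
  [ 1  0  -2 ]
  [ 0  1   2 ]

[[1, 0, -2], [0, 1, 2]]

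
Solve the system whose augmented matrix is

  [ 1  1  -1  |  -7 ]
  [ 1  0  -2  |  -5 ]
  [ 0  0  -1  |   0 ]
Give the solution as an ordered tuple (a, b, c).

(-5, -2, 0)

ρ2 := ρ2 − ρ1
  [ 1   1  -1  |  -7 ]
  [ 0  -1  -1  |   2 ]
  [ 0   0  -1  |   0 ]
ρ2 := -1·ρ2
  [ 1  1  -1  |  -7 ]
  [ 0  1   1  |  -2 ]
  [ 0  0  -1  |   0 ]
ρ3 := -1·ρ3
  [ 1  1  -1  |  -7 ]
  [ 0  1   1  |  -2 ]
  [ 0  0   1  |   0 ]
ρ2 := ρ2 − ρ3
  [ 1  1  -1  |  -7 ]
  [ 0  1   0  |  -2 ]
  [ 0  0   1  |   0 ]
ρ1 := ρ1 + ρ3
  [ 1  1  0  |  -7 ]
  [ 0  1  0  |  -2 ]
  [ 0  0  1  |   0 ]
ρ1 := ρ1 − ρ2
  [ 1  0  0  |  -5 ]
  [ 0  1  0  |  -2 ]
  [ 0  0  1  |   0 ]
Reading off the last column: a = -5, b = -2, c = 0.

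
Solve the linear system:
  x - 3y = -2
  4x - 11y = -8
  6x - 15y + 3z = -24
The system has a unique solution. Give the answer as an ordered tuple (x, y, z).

Form the augmented matrix and row-reduce:
  [ 1   -3  0  |   -2 ]
  [ 4  -11  0  |   -8 ]
  [ 6  -15  3  |  -24 ]
r2 → r2 − 4·r1
  [ 1   -3  0  |   -2 ]
  [ 0    1  0  |    0 ]
  [ 6  -15  3  |  -24 ]
r3 → r3 − 6·r1
  [ 1  -3  0  |   -2 ]
  [ 0   1  0  |    0 ]
  [ 0   3  3  |  -12 ]
r3 → r3 − 3·r2
  [ 1  -3  0  |   -2 ]
  [ 0   1  0  |    0 ]
  [ 0   0  3  |  -12 ]
r3 → 1/3·r3
  [ 1  -3  0  |  -2 ]
  [ 0   1  0  |   0 ]
  [ 0   0  1  |  -4 ]
r1 → r1 + 3·r2
  [ 1  0  0  |  -2 ]
  [ 0  1  0  |   0 ]
  [ 0  0  1  |  -4 ]
Reading off the last column: x = -2, y = 0, z = -4.

(-2, 0, -4)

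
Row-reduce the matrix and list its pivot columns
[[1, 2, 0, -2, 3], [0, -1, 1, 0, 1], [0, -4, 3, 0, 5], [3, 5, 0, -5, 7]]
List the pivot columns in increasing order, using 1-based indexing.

R4 -> R4 − 3·R1
R2 -> -1·R2
R3 -> R3 + 4·R2
R4 -> R4 + R2
R3 -> -1·R3
R4 -> R4 + R3
R1 -> R1 + 2·R4
R2 -> R2 + R3
R1 -> R1 − 2·R2
Pivot columns are the columns containing a leading 1.

1, 2, 3, 4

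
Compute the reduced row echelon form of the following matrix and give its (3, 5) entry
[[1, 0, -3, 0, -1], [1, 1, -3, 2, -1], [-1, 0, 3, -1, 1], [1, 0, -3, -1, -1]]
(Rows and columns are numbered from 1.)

R2 → R2 − R1
  [  1  0  -3   0  -1 ]
  [  0  1   0   2   0 ]
  [ -1  0   3  -1   1 ]
  [  1  0  -3  -1  -1 ]
R3 → R3 + R1
  [ 1  0  -3   0  -1 ]
  [ 0  1   0   2   0 ]
  [ 0  0   0  -1   0 ]
  [ 1  0  -3  -1  -1 ]
R4 → R4 − R1
  [ 1  0  -3   0  -1 ]
  [ 0  1   0   2   0 ]
  [ 0  0   0  -1   0 ]
  [ 0  0   0  -1   0 ]
R3 → -1·R3
  [ 1  0  -3   0  -1 ]
  [ 0  1   0   2   0 ]
  [ 0  0   0   1   0 ]
  [ 0  0   0  -1   0 ]
R4 → R4 + R3
  [ 1  0  -3  0  -1 ]
  [ 0  1   0  2   0 ]
  [ 0  0   0  1   0 ]
  [ 0  0   0  0   0 ]
R2 → R2 − 2·R3
  [ 1  0  -3  0  -1 ]
  [ 0  1   0  0   0 ]
  [ 0  0   0  1   0 ]
  [ 0  0   0  0   0 ]

0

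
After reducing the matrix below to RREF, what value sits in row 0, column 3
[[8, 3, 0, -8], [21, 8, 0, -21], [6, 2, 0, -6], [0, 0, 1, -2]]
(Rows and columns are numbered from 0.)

-1

R1 ← 1/8·R1
  [  1  3/8  0   -1 ]
  [ 21    8  0  -21 ]
  [  6    2  0   -6 ]
  [  0    0  1   -2 ]
R2 ← R2 − 21·R1
  [ 1  3/8  0  -1 ]
  [ 0  1/8  0   0 ]
  [ 6    2  0  -6 ]
  [ 0    0  1  -2 ]
R3 ← R3 − 6·R1
  [ 1   3/8  0  -1 ]
  [ 0   1/8  0   0 ]
  [ 0  -1/4  0   0 ]
  [ 0     0  1  -2 ]
R2 ← 8·R2
  [ 1   3/8  0  -1 ]
  [ 0     1  0   0 ]
  [ 0  -1/4  0   0 ]
  [ 0     0  1  -2 ]
R3 ← R3 + 1/4·R2
  [ 1  3/8  0  -1 ]
  [ 0    1  0   0 ]
  [ 0    0  0   0 ]
  [ 0    0  1  -2 ]
R3 <-> R4
  [ 1  3/8  0  -1 ]
  [ 0    1  0   0 ]
  [ 0    0  1  -2 ]
  [ 0    0  0   0 ]
R1 ← R1 − 3/8·R2
  [ 1  0  0  -1 ]
  [ 0  1  0   0 ]
  [ 0  0  1  -2 ]
  [ 0  0  0   0 ]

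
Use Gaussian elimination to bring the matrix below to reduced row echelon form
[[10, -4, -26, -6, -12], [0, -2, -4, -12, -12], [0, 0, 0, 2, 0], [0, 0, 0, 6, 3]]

[[1, 0, -9/5, 0, 0], [0, 1, 2, 0, 0], [0, 0, 0, 1, 0], [0, 0, 0, 0, 1]]

Multiply ρ1 by 1/10.
  [ 1  -2/5  -13/5  -3/5  -6/5 ]
  [ 0    -2     -4   -12   -12 ]
  [ 0     0      0     2     0 ]
  [ 0     0      0     6     3 ]
Multiply ρ2 by -1/2.
  [ 1  -2/5  -13/5  -3/5  -6/5 ]
  [ 0     1      2     6     6 ]
  [ 0     0      0     2     0 ]
  [ 0     0      0     6     3 ]
Multiply ρ3 by 1/2.
  [ 1  -2/5  -13/5  -3/5  -6/5 ]
  [ 0     1      2     6     6 ]
  [ 0     0      0     1     0 ]
  [ 0     0      0     6     3 ]
Subtract 6 times ρ3 from ρ4.
  [ 1  -2/5  -13/5  -3/5  -6/5 ]
  [ 0     1      2     6     6 ]
  [ 0     0      0     1     0 ]
  [ 0     0      0     0     3 ]
Multiply ρ4 by 1/3.
  [ 1  -2/5  -13/5  -3/5  -6/5 ]
  [ 0     1      2     6     6 ]
  [ 0     0      0     1     0 ]
  [ 0     0      0     0     1 ]
Subtract 6 times ρ4 from ρ2.
  [ 1  -2/5  -13/5  -3/5  -6/5 ]
  [ 0     1      2     6     0 ]
  [ 0     0      0     1     0 ]
  [ 0     0      0     0     1 ]
Add 6/5 times ρ4 to ρ1.
  [ 1  -2/5  -13/5  -3/5  0 ]
  [ 0     1      2     6  0 ]
  [ 0     0      0     1  0 ]
  [ 0     0      0     0  1 ]
Subtract 6 times ρ3 from ρ2.
  [ 1  -2/5  -13/5  -3/5  0 ]
  [ 0     1      2     0  0 ]
  [ 0     0      0     1  0 ]
  [ 0     0      0     0  1 ]
Add 3/5 times ρ3 to ρ1.
  [ 1  -2/5  -13/5  0  0 ]
  [ 0     1      2  0  0 ]
  [ 0     0      0  1  0 ]
  [ 0     0      0  0  1 ]
Add 2/5 times ρ2 to ρ1.
  [ 1  0  -9/5  0  0 ]
  [ 0  1     2  0  0 ]
  [ 0  0     0  1  0 ]
  [ 0  0     0  0  1 ]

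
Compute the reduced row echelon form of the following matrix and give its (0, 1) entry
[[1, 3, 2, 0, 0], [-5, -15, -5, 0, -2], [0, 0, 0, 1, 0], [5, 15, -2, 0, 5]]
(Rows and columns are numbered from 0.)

R2 ← R2 + 5·R1
  [ 1   3   2  0   0 ]
  [ 0   0   5  0  -2 ]
  [ 0   0   0  1   0 ]
  [ 5  15  -2  0   5 ]
R4 ← R4 − 5·R1
  [ 1  3    2  0   0 ]
  [ 0  0    5  0  -2 ]
  [ 0  0    0  1   0 ]
  [ 0  0  -12  0   5 ]
R2 ← 1/5·R2
  [ 1  3    2  0     0 ]
  [ 0  0    1  0  -2/5 ]
  [ 0  0    0  1     0 ]
  [ 0  0  -12  0     5 ]
R4 ← R4 + 12·R2
  [ 1  3  2  0     0 ]
  [ 0  0  1  0  -2/5 ]
  [ 0  0  0  1     0 ]
  [ 0  0  0  0   1/5 ]
R4 ← 5·R4
  [ 1  3  2  0     0 ]
  [ 0  0  1  0  -2/5 ]
  [ 0  0  0  1     0 ]
  [ 0  0  0  0     1 ]
R2 ← R2 + 2/5·R4
  [ 1  3  2  0  0 ]
  [ 0  0  1  0  0 ]
  [ 0  0  0  1  0 ]
  [ 0  0  0  0  1 ]
R1 ← R1 − 2·R2
  [ 1  3  0  0  0 ]
  [ 0  0  1  0  0 ]
  [ 0  0  0  1  0 ]
  [ 0  0  0  0  1 ]

3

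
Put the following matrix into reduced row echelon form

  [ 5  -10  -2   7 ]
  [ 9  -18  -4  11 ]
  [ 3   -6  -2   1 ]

R1 -> 1/5·R1
  [ 1   -2  -2/5  7/5 ]
  [ 9  -18    -4   11 ]
  [ 3   -6    -2    1 ]
R2 -> R2 − 9·R1
  [ 1  -2  -2/5   7/5 ]
  [ 0   0  -2/5  -8/5 ]
  [ 3  -6    -2     1 ]
R3 -> R3 − 3·R1
  [ 1  -2  -2/5    7/5 ]
  [ 0   0  -2/5   -8/5 ]
  [ 0   0  -4/5  -16/5 ]
R2 -> -5/2·R2
  [ 1  -2  -2/5    7/5 ]
  [ 0   0     1      4 ]
  [ 0   0  -4/5  -16/5 ]
R3 -> R3 + 4/5·R2
  [ 1  -2  -2/5  7/5 ]
  [ 0   0     1    4 ]
  [ 0   0     0    0 ]
R1 -> R1 + 2/5·R2
  [ 1  -2  0  3 ]
  [ 0   0  1  4 ]
  [ 0   0  0  0 ]

[[1, -2, 0, 3], [0, 0, 1, 4], [0, 0, 0, 0]]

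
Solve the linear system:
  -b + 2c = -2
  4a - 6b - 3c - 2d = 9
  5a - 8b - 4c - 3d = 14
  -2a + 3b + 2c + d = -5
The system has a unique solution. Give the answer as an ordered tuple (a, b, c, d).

(-1, 0, -1, -5)

Form the augmented matrix and row-reduce:
  [  0  -1   2   0  |  -2 ]
  [  4  -6  -3  -2  |   9 ]
  [  5  -8  -4  -3  |  14 ]
  [ -2   3   2   1  |  -5 ]
R1 ↔ R2
R1 -> 1/4·R1
R3 -> R3 − 5·R1
R4 -> R4 + 2·R1
R2 -> -1·R2
R3 -> R3 + 1/2·R2
R3 -> -4/5·R3
R4 -> R4 − 1/2·R3
R4 -> -5·R4
R3 -> R3 − 2/5·R4
R1 -> R1 + 1/2·R4
R2 -> R2 + 2·R3
R1 -> R1 + 3/4·R3
R1 -> R1 + 3/2·R2
Reading off the last column: a = -1, b = 0, c = -1, d = -5.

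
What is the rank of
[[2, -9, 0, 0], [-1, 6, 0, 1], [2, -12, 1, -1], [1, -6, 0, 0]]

rank = 4

r1 ← 1/2·r1
  [  1  -9/2  0   0 ]
  [ -1     6  0   1 ]
  [  2   -12  1  -1 ]
  [  1    -6  0   0 ]
r2 ← r2 + r1
  [ 1  -9/2  0   0 ]
  [ 0   3/2  0   1 ]
  [ 2   -12  1  -1 ]
  [ 1    -6  0   0 ]
r3 ← r3 − 2·r1
  [ 1  -9/2  0   0 ]
  [ 0   3/2  0   1 ]
  [ 0    -3  1  -1 ]
  [ 1    -6  0   0 ]
r4 ← r4 − r1
  [ 1  -9/2  0   0 ]
  [ 0   3/2  0   1 ]
  [ 0    -3  1  -1 ]
  [ 0  -3/2  0   0 ]
r2 ← 2/3·r2
  [ 1  -9/2  0    0 ]
  [ 0     1  0  2/3 ]
  [ 0    -3  1   -1 ]
  [ 0  -3/2  0    0 ]
r3 ← r3 + 3·r2
  [ 1  -9/2  0    0 ]
  [ 0     1  0  2/3 ]
  [ 0     0  1    1 ]
  [ 0  -3/2  0    0 ]
r4 ← r4 + 3/2·r2
  [ 1  -9/2  0    0 ]
  [ 0     1  0  2/3 ]
  [ 0     0  1    1 ]
  [ 0     0  0    1 ]
r3 ← r3 − r4
  [ 1  -9/2  0    0 ]
  [ 0     1  0  2/3 ]
  [ 0     0  1    0 ]
  [ 0     0  0    1 ]
r2 ← r2 − 2/3·r4
  [ 1  -9/2  0  0 ]
  [ 0     1  0  0 ]
  [ 0     0  1  0 ]
  [ 0     0  0  1 ]
r1 ← r1 + 9/2·r2
  [ 1  0  0  0 ]
  [ 0  1  0  0 ]
  [ 0  0  1  0 ]
  [ 0  0  0  1 ]
The reduced form has 4 nonzero rows.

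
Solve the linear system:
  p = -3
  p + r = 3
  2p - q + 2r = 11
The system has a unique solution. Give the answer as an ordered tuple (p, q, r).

(-3, -5, 6)

Form the augmented matrix and row-reduce:
  [ 1   0  0  |  -3 ]
  [ 1   0  1  |   3 ]
  [ 2  -1  2  |  11 ]
R2 ← R2 − R1
  [ 1   0  0  |  -3 ]
  [ 0   0  1  |   6 ]
  [ 2  -1  2  |  11 ]
R3 ← R3 − 2·R1
  [ 1   0  0  |  -3 ]
  [ 0   0  1  |   6 ]
  [ 0  -1  2  |  17 ]
R2 <=> R3
  [ 1   0  0  |  -3 ]
  [ 0  -1  2  |  17 ]
  [ 0   0  1  |   6 ]
R2 ← -1·R2
  [ 1  0   0  |   -3 ]
  [ 0  1  -2  |  -17 ]
  [ 0  0   1  |    6 ]
R2 ← R2 + 2·R3
  [ 1  0  0  |  -3 ]
  [ 0  1  0  |  -5 ]
  [ 0  0  1  |   6 ]
Reading off the last column: p = -3, q = -5, r = 6.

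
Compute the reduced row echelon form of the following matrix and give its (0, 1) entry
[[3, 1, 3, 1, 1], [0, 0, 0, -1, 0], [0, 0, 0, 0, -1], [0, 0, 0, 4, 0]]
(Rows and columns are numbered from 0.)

r1 → 1/3·r1
  [ 1  1/3  1  1/3  1/3 ]
  [ 0    0  0   -1    0 ]
  [ 0    0  0    0   -1 ]
  [ 0    0  0    4    0 ]
r2 → -1·r2
  [ 1  1/3  1  1/3  1/3 ]
  [ 0    0  0    1    0 ]
  [ 0    0  0    0   -1 ]
  [ 0    0  0    4    0 ]
r4 → r4 − 4·r2
  [ 1  1/3  1  1/3  1/3 ]
  [ 0    0  0    1    0 ]
  [ 0    0  0    0   -1 ]
  [ 0    0  0    0    0 ]
r3 → -1·r3
  [ 1  1/3  1  1/3  1/3 ]
  [ 0    0  0    1    0 ]
  [ 0    0  0    0    1 ]
  [ 0    0  0    0    0 ]
r1 → r1 − 1/3·r3
  [ 1  1/3  1  1/3  0 ]
  [ 0    0  0    1  0 ]
  [ 0    0  0    0  1 ]
  [ 0    0  0    0  0 ]
r1 → r1 − 1/3·r2
  [ 1  1/3  1  0  0 ]
  [ 0    0  0  1  0 ]
  [ 0    0  0  0  1 ]
  [ 0    0  0  0  0 ]

1/3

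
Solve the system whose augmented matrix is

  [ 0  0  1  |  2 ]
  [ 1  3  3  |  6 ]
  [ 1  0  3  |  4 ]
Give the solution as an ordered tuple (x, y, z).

R1 <=> R2
  [ 1  3  3  |  6 ]
  [ 0  0  1  |  2 ]
  [ 1  0  3  |  4 ]
R3 → R3 − R1
  [ 1   3  3  |   6 ]
  [ 0   0  1  |   2 ]
  [ 0  -3  0  |  -2 ]
R2 <=> R3
  [ 1   3  3  |   6 ]
  [ 0  -3  0  |  -2 ]
  [ 0   0  1  |   2 ]
R2 → -1/3·R2
  [ 1  3  3  |    6 ]
  [ 0  1  0  |  2/3 ]
  [ 0  0  1  |    2 ]
R1 → R1 − 3·R3
  [ 1  3  0  |    0 ]
  [ 0  1  0  |  2/3 ]
  [ 0  0  1  |    2 ]
R1 → R1 − 3·R2
  [ 1  0  0  |   -2 ]
  [ 0  1  0  |  2/3 ]
  [ 0  0  1  |    2 ]
Reading off the last column: x = -2, y = 2/3, z = 2.

(-2, 2/3, 2)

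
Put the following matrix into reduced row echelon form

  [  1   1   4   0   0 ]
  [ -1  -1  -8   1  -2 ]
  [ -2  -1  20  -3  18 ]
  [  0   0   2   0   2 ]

R2 → R2 + R1
R3 → R3 + 2·R1
R2 <-> R3
R3 → -1/4·R3
R4 → R4 − 2·R3
R4 → 2·R4
R3 → R3 + 1/4·R4
R2 → R2 + 3·R4
R2 → R2 − 28·R3
R1 → R1 − 4·R3
R1 → R1 − R2

[[1, 0, 0, 0, 0], [0, 1, 0, 0, -4], [0, 0, 1, 0, 1], [0, 0, 0, 1, 2]]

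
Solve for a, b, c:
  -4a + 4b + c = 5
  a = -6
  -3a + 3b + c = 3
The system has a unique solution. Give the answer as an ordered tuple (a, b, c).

(-6, -4, -3)

Form the augmented matrix and row-reduce:
  [ -4  4  1  |   5 ]
  [  1  0  0  |  -6 ]
  [ -3  3  1  |   3 ]
R1 → -1/4·R1
  [  1  -1  -1/4  |  -5/4 ]
  [  1   0     0  |    -6 ]
  [ -3   3     1  |     3 ]
R2 → R2 − R1
  [  1  -1  -1/4  |   -5/4 ]
  [  0   1   1/4  |  -19/4 ]
  [ -3   3     1  |      3 ]
R3 → R3 + 3·R1
  [ 1  -1  -1/4  |   -5/4 ]
  [ 0   1   1/4  |  -19/4 ]
  [ 0   0   1/4  |   -3/4 ]
R3 → 4·R3
  [ 1  -1  -1/4  |   -5/4 ]
  [ 0   1   1/4  |  -19/4 ]
  [ 0   0     1  |     -3 ]
R2 → R2 − 1/4·R3
  [ 1  -1  -1/4  |  -5/4 ]
  [ 0   1     0  |    -4 ]
  [ 0   0     1  |    -3 ]
R1 → R1 + 1/4·R3
  [ 1  -1  0  |  -2 ]
  [ 0   1  0  |  -4 ]
  [ 0   0  1  |  -3 ]
R1 → R1 + R2
  [ 1  0  0  |  -6 ]
  [ 0  1  0  |  -4 ]
  [ 0  0  1  |  -3 ]
Reading off the last column: a = -6, b = -4, c = -3.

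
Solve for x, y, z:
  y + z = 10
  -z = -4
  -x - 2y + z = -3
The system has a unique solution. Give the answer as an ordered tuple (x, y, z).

Form the augmented matrix and row-reduce:
  [  0   1   1  |  10 ]
  [  0   0  -1  |  -4 ]
  [ -1  -2   1  |  -3 ]
ρ1 <-> ρ3
  [ -1  -2   1  |  -3 ]
  [  0   0  -1  |  -4 ]
  [  0   1   1  |  10 ]
ρ1 → -1·ρ1
  [ 1  2  -1  |   3 ]
  [ 0  0  -1  |  -4 ]
  [ 0  1   1  |  10 ]
ρ2 <-> ρ3
  [ 1  2  -1  |   3 ]
  [ 0  1   1  |  10 ]
  [ 0  0  -1  |  -4 ]
ρ3 → -1·ρ3
  [ 1  2  -1  |   3 ]
  [ 0  1   1  |  10 ]
  [ 0  0   1  |   4 ]
ρ2 → ρ2 − ρ3
  [ 1  2  -1  |  3 ]
  [ 0  1   0  |  6 ]
  [ 0  0   1  |  4 ]
ρ1 → ρ1 + ρ3
  [ 1  2  0  |  7 ]
  [ 0  1  0  |  6 ]
  [ 0  0  1  |  4 ]
ρ1 → ρ1 − 2·ρ2
  [ 1  0  0  |  -5 ]
  [ 0  1  0  |   6 ]
  [ 0  0  1  |   4 ]
Reading off the last column: x = -5, y = 6, z = 4.

(-5, 6, 4)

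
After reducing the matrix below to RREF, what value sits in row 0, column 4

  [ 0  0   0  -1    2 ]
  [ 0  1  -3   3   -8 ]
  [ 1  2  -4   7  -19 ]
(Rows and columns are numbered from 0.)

-1

r1 <=> r3
  [ 1  2  -4   7  -19 ]
  [ 0  1  -3   3   -8 ]
  [ 0  0   0  -1    2 ]
r3 → -1·r3
  [ 1  2  -4  7  -19 ]
  [ 0  1  -3  3   -8 ]
  [ 0  0   0  1   -2 ]
r2 → r2 − 3·r3
  [ 1  2  -4  7  -19 ]
  [ 0  1  -3  0   -2 ]
  [ 0  0   0  1   -2 ]
r1 → r1 − 7·r3
  [ 1  2  -4  0  -5 ]
  [ 0  1  -3  0  -2 ]
  [ 0  0   0  1  -2 ]
r1 → r1 − 2·r2
  [ 1  0   2  0  -1 ]
  [ 0  1  -3  0  -2 ]
  [ 0  0   0  1  -2 ]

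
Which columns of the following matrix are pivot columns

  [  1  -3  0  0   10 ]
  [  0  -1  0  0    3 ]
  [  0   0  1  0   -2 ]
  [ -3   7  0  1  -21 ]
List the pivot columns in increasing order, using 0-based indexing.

0, 1, 2, 3

R4 → R4 + 3·R1
  [ 1  -3  0  0  10 ]
  [ 0  -1  0  0   3 ]
  [ 0   0  1  0  -2 ]
  [ 0  -2  0  1   9 ]
R2 → -1·R2
  [ 1  -3  0  0  10 ]
  [ 0   1  0  0  -3 ]
  [ 0   0  1  0  -2 ]
  [ 0  -2  0  1   9 ]
R4 → R4 + 2·R2
  [ 1  -3  0  0  10 ]
  [ 0   1  0  0  -3 ]
  [ 0   0  1  0  -2 ]
  [ 0   0  0  1   3 ]
R1 → R1 + 3·R2
  [ 1  0  0  0   1 ]
  [ 0  1  0  0  -3 ]
  [ 0  0  1  0  -2 ]
  [ 0  0  0  1   3 ]
Pivot columns are the columns containing a leading 1.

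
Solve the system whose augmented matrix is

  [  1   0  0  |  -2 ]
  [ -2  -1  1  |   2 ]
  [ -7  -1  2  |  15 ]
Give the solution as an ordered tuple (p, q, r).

r2 -> r2 + 2·r1
  [  1   0  0  |  -2 ]
  [  0  -1  1  |  -2 ]
  [ -7  -1  2  |  15 ]
r3 -> r3 + 7·r1
  [ 1   0  0  |  -2 ]
  [ 0  -1  1  |  -2 ]
  [ 0  -1  2  |   1 ]
r2 -> -1·r2
  [ 1   0   0  |  -2 ]
  [ 0   1  -1  |   2 ]
  [ 0  -1   2  |   1 ]
r3 -> r3 + r2
  [ 1  0   0  |  -2 ]
  [ 0  1  -1  |   2 ]
  [ 0  0   1  |   3 ]
r2 -> r2 + r3
  [ 1  0  0  |  -2 ]
  [ 0  1  0  |   5 ]
  [ 0  0  1  |   3 ]
Reading off the last column: p = -2, q = 5, r = 3.

(-2, 5, 3)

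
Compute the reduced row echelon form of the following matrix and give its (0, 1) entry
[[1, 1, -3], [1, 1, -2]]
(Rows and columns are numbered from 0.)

Subtract R1 from R2.
  [ 1  1  -3 ]
  [ 0  0   1 ]
Add 3 times R2 to R1.
  [ 1  1  0 ]
  [ 0  0  1 ]

1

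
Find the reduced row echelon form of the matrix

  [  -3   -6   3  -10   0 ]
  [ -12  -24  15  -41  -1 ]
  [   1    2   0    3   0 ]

[[1, 2, 0, 3, 0], [0, 0, 1, -1/3, 0], [0, 0, 0, 0, 1]]

R1 -> -1/3·R1
R2 -> R2 + 12·R1
R3 -> R3 − R1
R2 -> 1/3·R2
R3 -> R3 − R2
R3 -> 3·R3
R2 -> R2 + 1/3·R3
R1 -> R1 + R2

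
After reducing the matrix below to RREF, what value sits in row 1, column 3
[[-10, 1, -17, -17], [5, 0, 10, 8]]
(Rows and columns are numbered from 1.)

2

Multiply r1 by -1/10.
  [ 1  -1/10  17/10  17/10 ]
  [ 5      0     10      8 ]
Subtract 5 times r1 from r2.
  [ 1  -1/10  17/10  17/10 ]
  [ 0    1/2    3/2   -1/2 ]
Multiply r2 by 2.
  [ 1  -1/10  17/10  17/10 ]
  [ 0      1      3     -1 ]
Add 1/10 times r2 to r1.
  [ 1  0  2  8/5 ]
  [ 0  1  3   -1 ]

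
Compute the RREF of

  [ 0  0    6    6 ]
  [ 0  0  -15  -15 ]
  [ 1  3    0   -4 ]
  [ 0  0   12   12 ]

ρ1 <-> ρ3
  [ 1  3    0   -4 ]
  [ 0  0  -15  -15 ]
  [ 0  0    6    6 ]
  [ 0  0   12   12 ]
ρ2 := -1/15·ρ2
  [ 1  3   0  -4 ]
  [ 0  0   1   1 ]
  [ 0  0   6   6 ]
  [ 0  0  12  12 ]
ρ3 := ρ3 − 6·ρ2
  [ 1  3   0  -4 ]
  [ 0  0   1   1 ]
  [ 0  0   0   0 ]
  [ 0  0  12  12 ]
ρ4 := ρ4 − 12·ρ2
  [ 1  3  0  -4 ]
  [ 0  0  1   1 ]
  [ 0  0  0   0 ]
  [ 0  0  0   0 ]

[[1, 3, 0, -4], [0, 0, 1, 1], [0, 0, 0, 0], [0, 0, 0, 0]]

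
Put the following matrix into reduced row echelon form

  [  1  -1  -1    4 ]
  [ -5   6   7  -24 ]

[[1, 0, 1, 0], [0, 1, 2, -4]]

R2 ← R2 + 5·R1
  [ 1  -1  -1   4 ]
  [ 0   1   2  -4 ]
R1 ← R1 + R2
  [ 1  0  1   0 ]
  [ 0  1  2  -4 ]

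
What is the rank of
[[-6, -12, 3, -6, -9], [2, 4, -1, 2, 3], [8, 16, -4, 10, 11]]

rank = 2

R1 := -1/6·R1
R2 := R2 − 2·R1
R3 := R3 − 8·R1
R2 ↔ R3
R2 := 1/2·R2
R1 := R1 − R2
The reduced form has 2 nonzero rows.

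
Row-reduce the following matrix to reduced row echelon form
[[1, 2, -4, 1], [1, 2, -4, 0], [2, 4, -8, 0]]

R2 ← R2 − R1
  [ 1  2  -4   1 ]
  [ 0  0   0  -1 ]
  [ 2  4  -8   0 ]
R3 ← R3 − 2·R1
  [ 1  2  -4   1 ]
  [ 0  0   0  -1 ]
  [ 0  0   0  -2 ]
R2 ← -1·R2
  [ 1  2  -4   1 ]
  [ 0  0   0   1 ]
  [ 0  0   0  -2 ]
R3 ← R3 + 2·R2
  [ 1  2  -4  1 ]
  [ 0  0   0  1 ]
  [ 0  0   0  0 ]
R1 ← R1 − R2
  [ 1  2  -4  0 ]
  [ 0  0   0  1 ]
  [ 0  0   0  0 ]

[[1, 2, -4, 0], [0, 0, 0, 1], [0, 0, 0, 0]]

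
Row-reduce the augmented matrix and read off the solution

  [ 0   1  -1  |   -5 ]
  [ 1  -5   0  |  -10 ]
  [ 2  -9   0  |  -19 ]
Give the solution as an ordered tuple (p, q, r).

R1 <=> R2
R3 → R3 − 2·R1
R3 → R3 − R2
R2 → R2 + R3
R1 → R1 + 5·R2
Reading off the last column: p = -5, q = 1, r = 6.

(-5, 1, 6)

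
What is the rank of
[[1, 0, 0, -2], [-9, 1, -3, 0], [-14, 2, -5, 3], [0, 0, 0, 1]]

rank = 4

r2 -> r2 + 9·r1
  [   1  0   0   -2 ]
  [   0  1  -3  -18 ]
  [ -14  2  -5    3 ]
  [   0  0   0    1 ]
r3 -> r3 + 14·r1
  [ 1  0   0   -2 ]
  [ 0  1  -3  -18 ]
  [ 0  2  -5  -25 ]
  [ 0  0   0    1 ]
r3 -> r3 − 2·r2
  [ 1  0   0   -2 ]
  [ 0  1  -3  -18 ]
  [ 0  0   1   11 ]
  [ 0  0   0    1 ]
r3 -> r3 − 11·r4
  [ 1  0   0   -2 ]
  [ 0  1  -3  -18 ]
  [ 0  0   1    0 ]
  [ 0  0   0    1 ]
r2 -> r2 + 18·r4
  [ 1  0   0  -2 ]
  [ 0  1  -3   0 ]
  [ 0  0   1   0 ]
  [ 0  0   0   1 ]
r1 -> r1 + 2·r4
  [ 1  0   0  0 ]
  [ 0  1  -3  0 ]
  [ 0  0   1  0 ]
  [ 0  0   0  1 ]
r2 -> r2 + 3·r3
  [ 1  0  0  0 ]
  [ 0  1  0  0 ]
  [ 0  0  1  0 ]
  [ 0  0  0  1 ]
The reduced form has 4 nonzero rows.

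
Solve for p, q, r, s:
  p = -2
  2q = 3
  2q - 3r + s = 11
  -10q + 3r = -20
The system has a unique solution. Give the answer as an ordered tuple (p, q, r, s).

Form the augmented matrix and row-reduce:
  [ 1    0   0  0  |   -2 ]
  [ 0    2   0  0  |    3 ]
  [ 0    2  -3  1  |   11 ]
  [ 0  -10   3  0  |  -20 ]
r2 ← 1/2·r2
  [ 1    0   0  0  |   -2 ]
  [ 0    1   0  0  |  3/2 ]
  [ 0    2  -3  1  |   11 ]
  [ 0  -10   3  0  |  -20 ]
r3 ← r3 − 2·r2
  [ 1    0   0  0  |   -2 ]
  [ 0    1   0  0  |  3/2 ]
  [ 0    0  -3  1  |    8 ]
  [ 0  -10   3  0  |  -20 ]
r4 ← r4 + 10·r2
  [ 1  0   0  0  |   -2 ]
  [ 0  1   0  0  |  3/2 ]
  [ 0  0  -3  1  |    8 ]
  [ 0  0   3  0  |   -5 ]
r3 ← -1/3·r3
  [ 1  0  0     0  |    -2 ]
  [ 0  1  0     0  |   3/2 ]
  [ 0  0  1  -1/3  |  -8/3 ]
  [ 0  0  3     0  |    -5 ]
r4 ← r4 − 3·r3
  [ 1  0  0     0  |    -2 ]
  [ 0  1  0     0  |   3/2 ]
  [ 0  0  1  -1/3  |  -8/3 ]
  [ 0  0  0     1  |     3 ]
r3 ← r3 + 1/3·r4
  [ 1  0  0  0  |    -2 ]
  [ 0  1  0  0  |   3/2 ]
  [ 0  0  1  0  |  -5/3 ]
  [ 0  0  0  1  |     3 ]
Reading off the last column: p = -2, q = 3/2, r = -5/3, s = 3.

(-2, 3/2, -5/3, 3)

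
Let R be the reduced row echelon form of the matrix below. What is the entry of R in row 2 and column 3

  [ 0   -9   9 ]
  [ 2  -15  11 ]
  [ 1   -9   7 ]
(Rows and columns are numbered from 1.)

-1

r1 ↔ r2
  [ 2  -15  11 ]
  [ 0   -9   9 ]
  [ 1   -9   7 ]
r1 := 1/2·r1
  [ 1  -15/2  11/2 ]
  [ 0     -9     9 ]
  [ 1     -9     7 ]
r3 := r3 − r1
  [ 1  -15/2  11/2 ]
  [ 0     -9     9 ]
  [ 0   -3/2   3/2 ]
r2 := -1/9·r2
  [ 1  -15/2  11/2 ]
  [ 0      1    -1 ]
  [ 0   -3/2   3/2 ]
r3 := r3 + 3/2·r2
  [ 1  -15/2  11/2 ]
  [ 0      1    -1 ]
  [ 0      0     0 ]
r1 := r1 + 15/2·r2
  [ 1  0  -2 ]
  [ 0  1  -1 ]
  [ 0  0   0 ]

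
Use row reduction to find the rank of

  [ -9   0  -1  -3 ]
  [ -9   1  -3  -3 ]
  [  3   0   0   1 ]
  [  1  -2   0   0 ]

Multiply ρ1 by -1/9.
  [  1   0  1/9  1/3 ]
  [ -9   1   -3   -3 ]
  [  3   0    0    1 ]
  [  1  -2    0    0 ]
Add 9 times ρ1 to ρ2.
  [ 1   0  1/9  1/3 ]
  [ 0   1   -2    0 ]
  [ 3   0    0    1 ]
  [ 1  -2    0    0 ]
Subtract 3 times ρ1 from ρ3.
  [ 1   0   1/9  1/3 ]
  [ 0   1    -2    0 ]
  [ 0   0  -1/3    0 ]
  [ 1  -2     0    0 ]
Subtract ρ1 from ρ4.
  [ 1   0   1/9   1/3 ]
  [ 0   1    -2     0 ]
  [ 0   0  -1/3     0 ]
  [ 0  -2  -1/9  -1/3 ]
Add 2 times ρ2 to ρ4.
  [ 1  0    1/9   1/3 ]
  [ 0  1     -2     0 ]
  [ 0  0   -1/3     0 ]
  [ 0  0  -37/9  -1/3 ]
Multiply ρ3 by -3.
  [ 1  0    1/9   1/3 ]
  [ 0  1     -2     0 ]
  [ 0  0      1     0 ]
  [ 0  0  -37/9  -1/3 ]
Add 37/9 times ρ3 to ρ4.
  [ 1  0  1/9   1/3 ]
  [ 0  1   -2     0 ]
  [ 0  0    1     0 ]
  [ 0  0    0  -1/3 ]
Multiply ρ4 by -3.
  [ 1  0  1/9  1/3 ]
  [ 0  1   -2    0 ]
  [ 0  0    1    0 ]
  [ 0  0    0    1 ]
Subtract 1/3 times ρ4 from ρ1.
  [ 1  0  1/9  0 ]
  [ 0  1   -2  0 ]
  [ 0  0    1  0 ]
  [ 0  0    0  1 ]
Add 2 times ρ3 to ρ2.
  [ 1  0  1/9  0 ]
  [ 0  1    0  0 ]
  [ 0  0    1  0 ]
  [ 0  0    0  1 ]
Subtract 1/9 times ρ3 from ρ1.
  [ 1  0  0  0 ]
  [ 0  1  0  0 ]
  [ 0  0  1  0 ]
  [ 0  0  0  1 ]
The reduced form has 4 nonzero rows.

rank = 4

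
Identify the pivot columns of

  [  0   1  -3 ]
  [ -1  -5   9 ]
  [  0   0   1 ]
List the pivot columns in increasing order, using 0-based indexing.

0, 1, 2

Swap r1 and r2.
  [ -1  -5   9 ]
  [  0   1  -3 ]
  [  0   0   1 ]
Multiply r1 by -1.
  [ 1  5  -9 ]
  [ 0  1  -3 ]
  [ 0  0   1 ]
Add 3 times r3 to r2.
  [ 1  5  -9 ]
  [ 0  1   0 ]
  [ 0  0   1 ]
Add 9 times r3 to r1.
  [ 1  5  0 ]
  [ 0  1  0 ]
  [ 0  0  1 ]
Subtract 5 times r2 from r1.
  [ 1  0  0 ]
  [ 0  1  0 ]
  [ 0  0  1 ]
Pivot columns are the columns containing a leading 1.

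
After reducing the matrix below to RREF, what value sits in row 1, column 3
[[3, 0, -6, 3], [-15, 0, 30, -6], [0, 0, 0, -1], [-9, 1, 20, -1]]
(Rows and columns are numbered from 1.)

ρ1 → 1/3·ρ1
  [   1  0  -2   1 ]
  [ -15  0  30  -6 ]
  [   0  0   0  -1 ]
  [  -9  1  20  -1 ]
ρ2 → ρ2 + 15·ρ1
  [  1  0  -2   1 ]
  [  0  0   0   9 ]
  [  0  0   0  -1 ]
  [ -9  1  20  -1 ]
ρ4 → ρ4 + 9·ρ1
  [ 1  0  -2   1 ]
  [ 0  0   0   9 ]
  [ 0  0   0  -1 ]
  [ 0  1   2   8 ]
ρ2 <-> ρ4
  [ 1  0  -2   1 ]
  [ 0  1   2   8 ]
  [ 0  0   0  -1 ]
  [ 0  0   0   9 ]
ρ3 → -1·ρ3
  [ 1  0  -2  1 ]
  [ 0  1   2  8 ]
  [ 0  0   0  1 ]
  [ 0  0   0  9 ]
ρ4 → ρ4 − 9·ρ3
  [ 1  0  -2  1 ]
  [ 0  1   2  8 ]
  [ 0  0   0  1 ]
  [ 0  0   0  0 ]
ρ2 → ρ2 − 8·ρ3
  [ 1  0  -2  1 ]
  [ 0  1   2  0 ]
  [ 0  0   0  1 ]
  [ 0  0   0  0 ]
ρ1 → ρ1 − ρ3
  [ 1  0  -2  0 ]
  [ 0  1   2  0 ]
  [ 0  0   0  1 ]
  [ 0  0   0  0 ]

-2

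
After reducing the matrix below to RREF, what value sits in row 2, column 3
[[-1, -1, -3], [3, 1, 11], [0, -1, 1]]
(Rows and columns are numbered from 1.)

r1 ← -1·r1
r2 ← r2 − 3·r1
r2 ← -1/2·r2
r3 ← r3 + r2
r1 ← r1 − r2

-1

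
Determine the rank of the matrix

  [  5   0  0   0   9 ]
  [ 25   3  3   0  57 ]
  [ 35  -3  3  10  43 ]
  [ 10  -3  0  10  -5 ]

R1 ← 1/5·R1
  [  1   0  0   0  9/5 ]
  [ 25   3  3   0   57 ]
  [ 35  -3  3  10   43 ]
  [ 10  -3  0  10   -5 ]
R2 ← R2 − 25·R1
  [  1   0  0   0  9/5 ]
  [  0   3  3   0   12 ]
  [ 35  -3  3  10   43 ]
  [ 10  -3  0  10   -5 ]
R3 ← R3 − 35·R1
  [  1   0  0   0  9/5 ]
  [  0   3  3   0   12 ]
  [  0  -3  3  10  -20 ]
  [ 10  -3  0  10   -5 ]
R4 ← R4 − 10·R1
  [ 1   0  0   0  9/5 ]
  [ 0   3  3   0   12 ]
  [ 0  -3  3  10  -20 ]
  [ 0  -3  0  10  -23 ]
R2 ← 1/3·R2
  [ 1   0  0   0  9/5 ]
  [ 0   1  1   0    4 ]
  [ 0  -3  3  10  -20 ]
  [ 0  -3  0  10  -23 ]
R3 ← R3 + 3·R2
  [ 1   0  0   0  9/5 ]
  [ 0   1  1   0    4 ]
  [ 0   0  6  10   -8 ]
  [ 0  -3  0  10  -23 ]
R4 ← R4 + 3·R2
  [ 1  0  0   0  9/5 ]
  [ 0  1  1   0    4 ]
  [ 0  0  6  10   -8 ]
  [ 0  0  3  10  -11 ]
R3 ← 1/6·R3
  [ 1  0  0    0   9/5 ]
  [ 0  1  1    0     4 ]
  [ 0  0  1  5/3  -4/3 ]
  [ 0  0  3   10   -11 ]
R4 ← R4 − 3·R3
  [ 1  0  0    0   9/5 ]
  [ 0  1  1    0     4 ]
  [ 0  0  1  5/3  -4/3 ]
  [ 0  0  0    5    -7 ]
R4 ← 1/5·R4
  [ 1  0  0    0   9/5 ]
  [ 0  1  1    0     4 ]
  [ 0  0  1  5/3  -4/3 ]
  [ 0  0  0    1  -7/5 ]
R3 ← R3 − 5/3·R4
  [ 1  0  0  0   9/5 ]
  [ 0  1  1  0     4 ]
  [ 0  0  1  0     1 ]
  [ 0  0  0  1  -7/5 ]
R2 ← R2 − R3
  [ 1  0  0  0   9/5 ]
  [ 0  1  0  0     3 ]
  [ 0  0  1  0     1 ]
  [ 0  0  0  1  -7/5 ]
The reduced form has 4 nonzero rows.

rank = 4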